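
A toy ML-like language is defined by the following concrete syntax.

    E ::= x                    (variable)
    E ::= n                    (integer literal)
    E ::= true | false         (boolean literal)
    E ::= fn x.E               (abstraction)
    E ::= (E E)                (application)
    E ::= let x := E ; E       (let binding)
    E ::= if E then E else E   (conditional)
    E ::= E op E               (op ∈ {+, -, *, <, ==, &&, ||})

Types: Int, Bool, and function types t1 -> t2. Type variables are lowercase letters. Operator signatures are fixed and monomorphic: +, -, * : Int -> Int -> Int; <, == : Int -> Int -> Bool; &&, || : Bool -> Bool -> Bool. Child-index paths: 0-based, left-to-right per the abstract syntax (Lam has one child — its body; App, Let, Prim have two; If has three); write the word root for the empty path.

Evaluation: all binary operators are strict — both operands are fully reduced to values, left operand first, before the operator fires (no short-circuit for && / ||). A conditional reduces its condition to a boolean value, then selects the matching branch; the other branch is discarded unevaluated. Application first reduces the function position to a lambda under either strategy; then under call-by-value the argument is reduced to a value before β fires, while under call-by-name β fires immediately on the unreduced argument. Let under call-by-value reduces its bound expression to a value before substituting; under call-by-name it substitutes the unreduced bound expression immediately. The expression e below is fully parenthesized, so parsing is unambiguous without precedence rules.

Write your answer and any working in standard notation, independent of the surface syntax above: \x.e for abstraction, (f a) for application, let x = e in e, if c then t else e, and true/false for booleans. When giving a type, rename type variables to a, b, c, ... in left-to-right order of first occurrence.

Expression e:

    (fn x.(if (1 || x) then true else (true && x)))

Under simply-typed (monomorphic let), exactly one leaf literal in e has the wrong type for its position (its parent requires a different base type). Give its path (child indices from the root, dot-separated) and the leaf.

Answer: 0.0.0 : 1

Derivation:
  unify Int ~ Bool
  FAIL: mismatch Int ~ Bool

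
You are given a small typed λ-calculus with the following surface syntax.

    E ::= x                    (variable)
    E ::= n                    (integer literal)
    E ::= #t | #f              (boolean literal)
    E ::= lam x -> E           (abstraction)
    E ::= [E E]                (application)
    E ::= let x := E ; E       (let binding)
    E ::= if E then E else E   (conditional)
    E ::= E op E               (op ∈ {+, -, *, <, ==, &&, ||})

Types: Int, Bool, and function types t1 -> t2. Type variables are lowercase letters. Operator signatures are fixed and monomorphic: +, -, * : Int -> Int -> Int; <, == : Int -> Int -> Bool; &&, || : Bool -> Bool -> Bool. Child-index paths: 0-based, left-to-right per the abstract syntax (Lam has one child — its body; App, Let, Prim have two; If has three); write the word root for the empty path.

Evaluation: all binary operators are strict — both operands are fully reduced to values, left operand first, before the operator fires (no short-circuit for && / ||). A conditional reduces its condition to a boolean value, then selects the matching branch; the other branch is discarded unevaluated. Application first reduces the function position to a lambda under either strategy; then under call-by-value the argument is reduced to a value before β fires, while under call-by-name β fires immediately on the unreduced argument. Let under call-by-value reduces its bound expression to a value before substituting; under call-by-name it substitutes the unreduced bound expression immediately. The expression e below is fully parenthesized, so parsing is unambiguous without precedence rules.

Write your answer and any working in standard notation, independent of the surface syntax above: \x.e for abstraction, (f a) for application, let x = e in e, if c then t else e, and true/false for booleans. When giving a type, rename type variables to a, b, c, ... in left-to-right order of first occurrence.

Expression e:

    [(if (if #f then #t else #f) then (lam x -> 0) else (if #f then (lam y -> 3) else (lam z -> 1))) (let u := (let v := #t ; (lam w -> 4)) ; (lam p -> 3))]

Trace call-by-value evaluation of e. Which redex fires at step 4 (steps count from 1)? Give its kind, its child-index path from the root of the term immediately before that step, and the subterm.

Working:
step 0: ((if (if false then true else false) then (\x.0) else (if false then (\y.3) else (\z.1))) (let u = (let v = true in (\w.4)) in (\p.3)))
step 1: [if@0.0] ((if false then (\x.0) else (if false then (\y.3) else (\z.1))) (let u = (let v = true in (\w.4)) in (\p.3)))
step 2: [if@0] ((if false then (\y.3) else (\z.1)) (let u = (let v = true in (\w.4)) in (\p.3)))
step 3: [if@0] ((\z.1) (let u = (let v = true in (\w.4)) in (\p.3)))
step 4: [let@1.0] ((\z.1) (let u = (\w.4) in (\p.3)))

Answer: let at 1.0 : (let v = true in (\w.4))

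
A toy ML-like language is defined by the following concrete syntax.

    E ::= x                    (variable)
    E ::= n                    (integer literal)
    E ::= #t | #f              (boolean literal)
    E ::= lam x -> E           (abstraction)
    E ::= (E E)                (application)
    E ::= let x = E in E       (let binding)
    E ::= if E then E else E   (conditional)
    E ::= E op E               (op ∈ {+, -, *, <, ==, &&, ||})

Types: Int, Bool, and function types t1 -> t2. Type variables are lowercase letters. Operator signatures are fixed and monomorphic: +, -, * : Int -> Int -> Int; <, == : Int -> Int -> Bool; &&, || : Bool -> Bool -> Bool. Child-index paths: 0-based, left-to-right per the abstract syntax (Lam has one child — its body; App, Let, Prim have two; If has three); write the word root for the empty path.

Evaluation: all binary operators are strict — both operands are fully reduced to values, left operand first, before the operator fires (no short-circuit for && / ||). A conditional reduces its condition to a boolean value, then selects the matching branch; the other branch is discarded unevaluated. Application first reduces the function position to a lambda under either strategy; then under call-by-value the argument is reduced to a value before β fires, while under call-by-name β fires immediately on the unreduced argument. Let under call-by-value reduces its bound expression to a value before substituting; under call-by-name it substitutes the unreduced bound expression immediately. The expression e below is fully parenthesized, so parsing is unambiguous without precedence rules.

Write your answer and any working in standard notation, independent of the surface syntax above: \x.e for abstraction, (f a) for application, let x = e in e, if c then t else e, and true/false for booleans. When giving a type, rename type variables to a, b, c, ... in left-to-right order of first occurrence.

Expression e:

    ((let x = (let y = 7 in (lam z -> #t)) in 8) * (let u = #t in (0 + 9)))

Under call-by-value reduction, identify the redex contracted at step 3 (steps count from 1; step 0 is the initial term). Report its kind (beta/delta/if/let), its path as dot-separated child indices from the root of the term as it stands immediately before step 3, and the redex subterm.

Answer: let at 1 : (let u = true in (0 + 9))

Derivation:
step 0: ((let x = (let y = 7 in (\z.true)) in 8) * (let u = true in (0 + 9)))
step 1: [let@0.0] ((let x = (\z.true) in 8) * (let u = true in (0 + 9)))
step 2: [let@0] (8 * (let u = true in (0 + 9)))
step 3: [let@1] (8 * (0 + 9))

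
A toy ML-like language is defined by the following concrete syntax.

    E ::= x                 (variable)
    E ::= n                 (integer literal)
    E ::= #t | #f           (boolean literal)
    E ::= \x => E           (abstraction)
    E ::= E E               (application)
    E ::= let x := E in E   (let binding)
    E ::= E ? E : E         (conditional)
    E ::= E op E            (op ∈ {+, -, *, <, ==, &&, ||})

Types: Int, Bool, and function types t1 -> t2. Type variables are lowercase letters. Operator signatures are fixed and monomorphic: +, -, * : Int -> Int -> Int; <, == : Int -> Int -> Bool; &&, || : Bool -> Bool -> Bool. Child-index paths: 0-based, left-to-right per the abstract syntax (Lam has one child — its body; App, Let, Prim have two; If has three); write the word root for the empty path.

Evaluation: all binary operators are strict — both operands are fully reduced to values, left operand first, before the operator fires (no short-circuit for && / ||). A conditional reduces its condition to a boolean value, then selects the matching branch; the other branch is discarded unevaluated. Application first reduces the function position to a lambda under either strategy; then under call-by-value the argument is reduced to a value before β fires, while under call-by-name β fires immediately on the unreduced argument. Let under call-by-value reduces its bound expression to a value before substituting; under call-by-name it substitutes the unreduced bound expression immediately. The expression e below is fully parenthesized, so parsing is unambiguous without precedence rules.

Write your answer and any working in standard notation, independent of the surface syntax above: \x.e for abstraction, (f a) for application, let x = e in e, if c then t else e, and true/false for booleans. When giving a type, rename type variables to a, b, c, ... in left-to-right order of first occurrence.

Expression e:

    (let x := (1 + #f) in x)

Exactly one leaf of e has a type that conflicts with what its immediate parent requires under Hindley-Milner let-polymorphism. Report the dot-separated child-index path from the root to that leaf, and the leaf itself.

Trace:
  unify Int ~ Int
  unify Bool ~ Int
  FAIL: mismatch Bool ~ Int

Answer: 0.1 : false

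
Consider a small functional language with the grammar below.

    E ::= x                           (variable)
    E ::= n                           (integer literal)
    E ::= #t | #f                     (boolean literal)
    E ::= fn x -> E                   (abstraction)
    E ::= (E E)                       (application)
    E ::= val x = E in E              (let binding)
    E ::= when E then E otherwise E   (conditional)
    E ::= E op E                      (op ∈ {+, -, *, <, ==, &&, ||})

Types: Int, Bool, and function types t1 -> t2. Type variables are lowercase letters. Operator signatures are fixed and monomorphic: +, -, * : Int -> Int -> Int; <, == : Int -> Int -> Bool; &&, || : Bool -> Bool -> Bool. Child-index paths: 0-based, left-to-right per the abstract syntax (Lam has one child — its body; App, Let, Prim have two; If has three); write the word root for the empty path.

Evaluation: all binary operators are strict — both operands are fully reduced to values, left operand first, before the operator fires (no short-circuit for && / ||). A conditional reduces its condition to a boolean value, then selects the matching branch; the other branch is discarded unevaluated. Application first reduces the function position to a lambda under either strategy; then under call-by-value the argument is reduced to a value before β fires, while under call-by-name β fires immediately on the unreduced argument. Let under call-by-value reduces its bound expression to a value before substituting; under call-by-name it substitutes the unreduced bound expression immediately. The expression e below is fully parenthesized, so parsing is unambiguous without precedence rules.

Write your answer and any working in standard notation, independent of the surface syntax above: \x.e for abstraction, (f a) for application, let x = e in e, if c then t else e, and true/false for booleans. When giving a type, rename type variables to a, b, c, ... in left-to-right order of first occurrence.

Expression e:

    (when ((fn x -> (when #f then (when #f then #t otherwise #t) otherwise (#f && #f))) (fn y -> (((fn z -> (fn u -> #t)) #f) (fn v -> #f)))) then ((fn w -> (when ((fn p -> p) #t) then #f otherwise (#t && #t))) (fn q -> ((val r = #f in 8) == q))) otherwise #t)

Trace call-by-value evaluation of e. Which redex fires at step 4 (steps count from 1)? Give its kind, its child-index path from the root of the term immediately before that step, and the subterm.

Answer: if at root : (if false then ((\w.(if ((\p.p) true) then false else (true && true))) (\q.((let r = false in 8) == q))) else true)

Trace:
step 0: (if ((\x.(if false then (if false then true else true) else (false && false))) (\y.(((\z.(\u.true)) false) (\v.false)))) then ((\w.(if ((\p.p) true) then false else (true && true))) (\q.((let r = false in 8) == q))) else true)
step 1: [beta@0] (if (if false then (if false then true else true) else (false && false)) then ((\w.(if ((\p.p) true) then false else (true && true))) (\q.((let r = false in 8) == q))) else true)
step 2: [if@0] (if (false && false) then ((\w.(if ((\p.p) true) then false else (true && true))) (\q.((let r = false in 8) == q))) else true)
step 3: [delta@0] (if false then ((\w.(if ((\p.p) true) then false else (true && true))) (\q.((let r = false in 8) == q))) else true)
step 4: [if@root] true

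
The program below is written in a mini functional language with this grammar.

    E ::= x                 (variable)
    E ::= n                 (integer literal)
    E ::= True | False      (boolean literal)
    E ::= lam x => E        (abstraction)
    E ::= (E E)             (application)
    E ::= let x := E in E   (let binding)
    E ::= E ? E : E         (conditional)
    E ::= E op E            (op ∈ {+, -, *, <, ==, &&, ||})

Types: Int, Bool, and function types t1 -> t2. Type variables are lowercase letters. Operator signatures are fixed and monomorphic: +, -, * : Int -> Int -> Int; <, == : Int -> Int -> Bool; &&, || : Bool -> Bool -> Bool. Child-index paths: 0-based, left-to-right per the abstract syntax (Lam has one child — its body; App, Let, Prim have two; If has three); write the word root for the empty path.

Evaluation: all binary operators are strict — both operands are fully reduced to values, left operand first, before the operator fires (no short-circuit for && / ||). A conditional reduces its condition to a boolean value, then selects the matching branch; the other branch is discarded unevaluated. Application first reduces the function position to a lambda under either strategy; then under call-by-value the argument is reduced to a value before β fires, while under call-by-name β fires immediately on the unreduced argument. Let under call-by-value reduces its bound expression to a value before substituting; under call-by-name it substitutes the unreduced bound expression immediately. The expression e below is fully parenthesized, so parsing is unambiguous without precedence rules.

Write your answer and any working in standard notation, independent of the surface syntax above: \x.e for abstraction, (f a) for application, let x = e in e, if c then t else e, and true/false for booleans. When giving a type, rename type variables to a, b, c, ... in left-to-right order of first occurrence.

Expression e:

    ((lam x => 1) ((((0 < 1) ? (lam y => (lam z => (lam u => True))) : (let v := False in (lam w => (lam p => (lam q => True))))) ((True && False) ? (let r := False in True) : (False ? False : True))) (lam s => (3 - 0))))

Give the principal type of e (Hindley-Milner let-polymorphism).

Working:
\x._ : a -> Int
  unify Int ~ Int
  unify Int ~ Int
  unify Bool ~ Bool
\u._ : d -> Bool
\z._ : c -> d -> Bool
\y._ : b -> c -> d -> Bool
let v : Bool
\q._ : g -> Bool
\p._ : f -> g -> Bool
\w._ : e -> f -> g -> Bool
  unify b -> c -> d -> Bool ~ e -> f -> g -> Bool
  unify b ~ e
  unify c -> d -> Bool ~ f -> g -> Bool
  unify c ~ f
  unify d -> Bool ~ g -> Bool
  unify d ~ g
  unify Bool ~ Bool
  unify Bool ~ Bool
  unify Bool ~ Bool
  unify Bool ~ Bool
let r : Bool
  unify Bool ~ Bool
  unify Bool ~ Bool
  unify Bool ~ Bool
  unify e -> f -> g -> Bool ~ Bool -> h
  unify e ~ Bool
  unify f -> g -> Bool ~ h
_ _ : f -> g -> Bool
  unify Int ~ Int
  unify Int ~ Int
\s._ : i -> Int
  unify f -> g -> Bool ~ (i -> Int) -> j
  unify f ~ i -> Int
  unify g -> Bool ~ j
_ _ : g -> Bool
  unify a -> Int ~ (g -> Bool) -> k
  unify a ~ g -> Bool
  unify Int ~ k
_ _ : Int

Answer: Int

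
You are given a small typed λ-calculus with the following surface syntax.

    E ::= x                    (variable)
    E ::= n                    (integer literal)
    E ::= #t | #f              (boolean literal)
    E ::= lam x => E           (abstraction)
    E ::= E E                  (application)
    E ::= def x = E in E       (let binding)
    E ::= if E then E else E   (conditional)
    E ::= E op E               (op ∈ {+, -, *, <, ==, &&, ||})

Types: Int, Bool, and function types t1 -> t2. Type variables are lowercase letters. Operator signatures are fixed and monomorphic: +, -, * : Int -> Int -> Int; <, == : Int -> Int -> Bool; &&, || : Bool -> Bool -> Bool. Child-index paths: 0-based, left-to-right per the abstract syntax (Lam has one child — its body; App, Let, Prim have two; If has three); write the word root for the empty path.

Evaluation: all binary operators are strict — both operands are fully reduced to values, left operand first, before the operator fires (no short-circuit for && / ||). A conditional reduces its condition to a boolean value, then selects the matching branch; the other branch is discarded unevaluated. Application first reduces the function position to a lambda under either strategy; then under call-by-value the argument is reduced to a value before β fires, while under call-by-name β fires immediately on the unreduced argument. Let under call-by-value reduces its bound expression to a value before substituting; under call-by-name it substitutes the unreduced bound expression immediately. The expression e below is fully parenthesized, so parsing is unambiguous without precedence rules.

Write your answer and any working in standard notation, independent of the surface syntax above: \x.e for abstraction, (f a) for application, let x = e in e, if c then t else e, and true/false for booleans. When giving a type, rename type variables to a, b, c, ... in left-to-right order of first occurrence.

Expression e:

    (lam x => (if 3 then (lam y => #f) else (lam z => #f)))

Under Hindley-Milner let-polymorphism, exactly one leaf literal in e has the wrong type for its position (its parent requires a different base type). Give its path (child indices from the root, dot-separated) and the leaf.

Derivation:
  unify Int ~ Bool
  FAIL: mismatch Int ~ Bool

Answer: 0.0 : 3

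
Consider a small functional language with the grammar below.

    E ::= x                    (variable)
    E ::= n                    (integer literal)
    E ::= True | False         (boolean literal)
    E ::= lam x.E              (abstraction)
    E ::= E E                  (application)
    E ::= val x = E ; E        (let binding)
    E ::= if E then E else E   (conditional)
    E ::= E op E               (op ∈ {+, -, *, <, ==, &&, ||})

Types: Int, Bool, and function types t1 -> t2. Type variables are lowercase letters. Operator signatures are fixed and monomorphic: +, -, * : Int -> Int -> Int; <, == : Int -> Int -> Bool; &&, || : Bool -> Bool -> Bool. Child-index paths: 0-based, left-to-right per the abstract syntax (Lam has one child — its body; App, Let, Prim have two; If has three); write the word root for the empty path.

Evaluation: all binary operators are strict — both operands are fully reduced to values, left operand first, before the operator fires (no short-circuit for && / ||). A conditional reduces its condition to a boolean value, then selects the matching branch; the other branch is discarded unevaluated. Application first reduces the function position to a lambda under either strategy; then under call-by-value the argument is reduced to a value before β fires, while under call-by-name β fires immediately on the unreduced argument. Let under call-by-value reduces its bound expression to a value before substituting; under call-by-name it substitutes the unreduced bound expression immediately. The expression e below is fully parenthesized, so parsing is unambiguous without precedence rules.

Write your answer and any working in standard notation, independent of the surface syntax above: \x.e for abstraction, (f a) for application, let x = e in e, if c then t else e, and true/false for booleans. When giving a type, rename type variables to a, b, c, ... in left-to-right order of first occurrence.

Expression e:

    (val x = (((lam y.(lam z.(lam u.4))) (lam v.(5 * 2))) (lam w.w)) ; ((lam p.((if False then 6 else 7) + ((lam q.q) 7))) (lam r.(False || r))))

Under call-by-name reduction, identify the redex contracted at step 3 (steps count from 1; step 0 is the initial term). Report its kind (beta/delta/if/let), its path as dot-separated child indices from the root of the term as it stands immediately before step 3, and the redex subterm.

Trace:
step 0: (let x = (((\y.(\z.(\u.4))) (\v.(5 * 2))) (\w.w)) in ((\p.((if false then 6 else 7) + ((\q.q) 7))) (\r.(false || r))))
step 1: [let@root] ((\p.((if false then 6 else 7) + ((\q.q) 7))) (\r.(false || r)))
step 2: [beta@root] ((if false then 6 else 7) + ((\q.q) 7))
step 3: [if@0] (7 + ((\q.q) 7))

Answer: if at 0 : (if false then 6 else 7)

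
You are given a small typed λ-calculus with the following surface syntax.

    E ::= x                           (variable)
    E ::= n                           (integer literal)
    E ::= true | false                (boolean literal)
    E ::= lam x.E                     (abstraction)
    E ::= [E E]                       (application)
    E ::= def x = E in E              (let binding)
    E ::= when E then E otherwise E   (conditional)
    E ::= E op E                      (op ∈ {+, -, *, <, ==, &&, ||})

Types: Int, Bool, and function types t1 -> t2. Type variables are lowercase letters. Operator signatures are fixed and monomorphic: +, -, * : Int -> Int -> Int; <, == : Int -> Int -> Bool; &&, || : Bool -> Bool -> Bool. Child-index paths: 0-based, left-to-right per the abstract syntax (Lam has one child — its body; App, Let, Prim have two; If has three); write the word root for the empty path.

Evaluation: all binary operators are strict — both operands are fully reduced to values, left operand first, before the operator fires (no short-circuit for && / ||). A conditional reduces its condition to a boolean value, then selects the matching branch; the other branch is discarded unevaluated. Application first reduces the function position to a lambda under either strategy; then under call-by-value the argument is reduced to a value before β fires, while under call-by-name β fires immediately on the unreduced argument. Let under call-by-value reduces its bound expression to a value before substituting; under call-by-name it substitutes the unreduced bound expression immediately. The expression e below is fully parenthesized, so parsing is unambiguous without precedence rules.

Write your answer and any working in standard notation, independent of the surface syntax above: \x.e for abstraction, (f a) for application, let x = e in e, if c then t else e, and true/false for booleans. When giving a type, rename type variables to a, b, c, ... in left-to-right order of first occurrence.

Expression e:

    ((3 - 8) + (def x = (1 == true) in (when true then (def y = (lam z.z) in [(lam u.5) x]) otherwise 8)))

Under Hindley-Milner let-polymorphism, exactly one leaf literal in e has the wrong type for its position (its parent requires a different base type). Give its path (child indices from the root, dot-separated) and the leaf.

Derivation:
  unify Int ~ Int
  unify Int ~ Int
  unify Int ~ Int
  unify Int ~ Int
  unify Bool ~ Int
  FAIL: mismatch Bool ~ Int

Answer: 1.0.1 : true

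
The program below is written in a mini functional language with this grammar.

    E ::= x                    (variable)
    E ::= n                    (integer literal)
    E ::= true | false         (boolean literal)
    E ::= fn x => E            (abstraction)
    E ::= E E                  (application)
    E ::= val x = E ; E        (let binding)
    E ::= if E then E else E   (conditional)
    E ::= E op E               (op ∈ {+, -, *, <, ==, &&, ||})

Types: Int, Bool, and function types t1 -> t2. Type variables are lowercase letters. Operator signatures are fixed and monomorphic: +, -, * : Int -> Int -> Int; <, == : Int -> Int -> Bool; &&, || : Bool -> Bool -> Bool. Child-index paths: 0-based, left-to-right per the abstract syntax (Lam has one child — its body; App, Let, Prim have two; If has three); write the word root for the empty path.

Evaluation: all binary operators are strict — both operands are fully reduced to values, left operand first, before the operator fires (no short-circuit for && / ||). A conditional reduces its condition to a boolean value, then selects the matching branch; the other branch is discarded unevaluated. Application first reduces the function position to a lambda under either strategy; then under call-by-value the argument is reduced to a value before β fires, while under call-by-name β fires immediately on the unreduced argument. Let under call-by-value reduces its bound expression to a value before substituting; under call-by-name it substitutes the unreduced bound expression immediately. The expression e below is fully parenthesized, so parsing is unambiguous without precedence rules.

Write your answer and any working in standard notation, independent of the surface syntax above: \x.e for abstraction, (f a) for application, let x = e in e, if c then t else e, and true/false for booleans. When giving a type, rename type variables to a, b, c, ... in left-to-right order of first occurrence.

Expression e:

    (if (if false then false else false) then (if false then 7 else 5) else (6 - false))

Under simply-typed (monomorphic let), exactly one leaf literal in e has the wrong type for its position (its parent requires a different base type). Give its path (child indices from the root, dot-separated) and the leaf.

Answer: 2.1 : false

Trace:
  unify Bool ~ Bool
  unify Bool ~ Bool
  unify Bool ~ Bool
  unify Bool ~ Bool
  unify Int ~ Int
  unify Int ~ Int
  unify Bool ~ Int
  FAIL: mismatch Bool ~ Int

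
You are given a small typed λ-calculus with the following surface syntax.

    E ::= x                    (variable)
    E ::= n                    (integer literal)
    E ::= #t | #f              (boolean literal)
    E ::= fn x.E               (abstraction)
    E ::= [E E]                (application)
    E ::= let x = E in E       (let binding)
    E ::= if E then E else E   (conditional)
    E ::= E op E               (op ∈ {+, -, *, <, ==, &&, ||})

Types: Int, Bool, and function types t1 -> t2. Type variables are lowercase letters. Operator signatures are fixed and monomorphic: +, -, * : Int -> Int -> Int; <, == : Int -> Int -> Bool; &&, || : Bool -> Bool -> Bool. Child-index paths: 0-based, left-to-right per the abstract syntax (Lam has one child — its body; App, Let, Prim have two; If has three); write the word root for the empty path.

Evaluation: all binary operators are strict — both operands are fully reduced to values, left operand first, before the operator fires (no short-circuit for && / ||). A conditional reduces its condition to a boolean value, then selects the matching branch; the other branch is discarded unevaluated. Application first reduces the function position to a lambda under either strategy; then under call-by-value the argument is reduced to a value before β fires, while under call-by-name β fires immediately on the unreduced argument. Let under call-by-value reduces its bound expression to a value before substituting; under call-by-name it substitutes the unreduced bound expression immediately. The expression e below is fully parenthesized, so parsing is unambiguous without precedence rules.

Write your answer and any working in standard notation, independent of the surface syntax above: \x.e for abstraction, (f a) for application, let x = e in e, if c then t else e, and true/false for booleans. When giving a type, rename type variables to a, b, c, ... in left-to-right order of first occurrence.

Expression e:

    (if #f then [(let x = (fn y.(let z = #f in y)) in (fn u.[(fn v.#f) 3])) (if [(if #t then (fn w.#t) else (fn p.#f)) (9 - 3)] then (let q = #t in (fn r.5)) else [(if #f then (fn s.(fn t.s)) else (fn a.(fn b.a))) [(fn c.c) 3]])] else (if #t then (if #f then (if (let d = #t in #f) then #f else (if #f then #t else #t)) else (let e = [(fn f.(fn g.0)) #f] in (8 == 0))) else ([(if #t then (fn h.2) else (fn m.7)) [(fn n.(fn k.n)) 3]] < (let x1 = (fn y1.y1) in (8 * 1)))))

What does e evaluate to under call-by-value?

Answer: false

Trace:
step 0: (if false then ((let x = (\y.(let z = false in y)) in (\u.((\v.false) 3))) (if ((if true then (\w.true) else (\p.false)) (9 - 3)) then (let q = true in (\r.5)) else ((if false then (\s.(\t.s)) else (\a.(\b.a))) ((\c.c) 3)))) else (if true then (if false then (if (let d = true in false) then false else (if false then true else true)) else (let e = ((\f.(\g.0)) false) in (8 == 0))) else (((if true then (\h.2) else (\m.7)) ((\n.(\k.n)) 3)) < (let x1 = (\y1.y1) in (8 * 1)))))
step 1: [if@root] (if true then (if false then (if (let d = true in false) then false else (if false then true else true)) else (let e = ((\f.(\g.0)) false) in (8 == 0))) else (((if true then (\h.2) else (\m.7)) ((\n.(\k.n)) 3)) < (let x1 = (\y1.y1) in (8 * 1))))
step 2: [if@root] (if false then (if (let d = true in false) then false else (if false then true else true)) else (let e = ((\f.(\g.0)) false) in (8 == 0)))
step 3: [if@root] (let e = ((\f.(\g.0)) false) in (8 == 0))
step 4: [beta@0] (let e = (\g.0) in (8 == 0))
step 5: [let@root] (8 == 0)
step 6: [delta@root] false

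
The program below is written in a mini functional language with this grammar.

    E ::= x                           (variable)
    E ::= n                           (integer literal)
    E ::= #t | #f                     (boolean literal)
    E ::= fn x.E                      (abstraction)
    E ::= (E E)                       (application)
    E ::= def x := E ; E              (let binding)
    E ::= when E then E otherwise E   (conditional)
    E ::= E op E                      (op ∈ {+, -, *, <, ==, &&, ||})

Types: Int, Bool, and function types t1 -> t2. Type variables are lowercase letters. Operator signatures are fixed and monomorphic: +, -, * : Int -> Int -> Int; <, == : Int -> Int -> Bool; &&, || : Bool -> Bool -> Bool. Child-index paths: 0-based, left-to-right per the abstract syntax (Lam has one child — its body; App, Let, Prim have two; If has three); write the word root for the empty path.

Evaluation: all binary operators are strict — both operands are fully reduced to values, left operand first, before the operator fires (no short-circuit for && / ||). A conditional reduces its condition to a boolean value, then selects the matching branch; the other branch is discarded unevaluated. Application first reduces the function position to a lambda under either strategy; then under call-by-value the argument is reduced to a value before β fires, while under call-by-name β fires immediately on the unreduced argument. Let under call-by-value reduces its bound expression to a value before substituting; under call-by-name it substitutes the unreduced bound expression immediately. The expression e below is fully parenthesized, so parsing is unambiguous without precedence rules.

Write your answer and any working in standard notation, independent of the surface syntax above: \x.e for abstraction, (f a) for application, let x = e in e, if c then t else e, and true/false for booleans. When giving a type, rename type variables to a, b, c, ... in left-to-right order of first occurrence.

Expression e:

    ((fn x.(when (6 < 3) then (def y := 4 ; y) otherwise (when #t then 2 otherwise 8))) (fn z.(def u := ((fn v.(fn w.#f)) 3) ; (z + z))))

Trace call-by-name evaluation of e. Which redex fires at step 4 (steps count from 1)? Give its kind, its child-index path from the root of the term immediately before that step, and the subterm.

Derivation:
step 0: ((\x.(if (6 < 3) then (let y = 4 in y) else (if true then 2 else 8))) (\z.(let u = ((\v.(\w.false)) 3) in (z + z))))
step 1: [beta@root] (if (6 < 3) then (let y = 4 in y) else (if true then 2 else 8))
step 2: [delta@0] (if false then (let y = 4 in y) else (if true then 2 else 8))
step 3: [if@root] (if true then 2 else 8)
step 4: [if@root] 2

Answer: if at root : (if true then 2 else 8)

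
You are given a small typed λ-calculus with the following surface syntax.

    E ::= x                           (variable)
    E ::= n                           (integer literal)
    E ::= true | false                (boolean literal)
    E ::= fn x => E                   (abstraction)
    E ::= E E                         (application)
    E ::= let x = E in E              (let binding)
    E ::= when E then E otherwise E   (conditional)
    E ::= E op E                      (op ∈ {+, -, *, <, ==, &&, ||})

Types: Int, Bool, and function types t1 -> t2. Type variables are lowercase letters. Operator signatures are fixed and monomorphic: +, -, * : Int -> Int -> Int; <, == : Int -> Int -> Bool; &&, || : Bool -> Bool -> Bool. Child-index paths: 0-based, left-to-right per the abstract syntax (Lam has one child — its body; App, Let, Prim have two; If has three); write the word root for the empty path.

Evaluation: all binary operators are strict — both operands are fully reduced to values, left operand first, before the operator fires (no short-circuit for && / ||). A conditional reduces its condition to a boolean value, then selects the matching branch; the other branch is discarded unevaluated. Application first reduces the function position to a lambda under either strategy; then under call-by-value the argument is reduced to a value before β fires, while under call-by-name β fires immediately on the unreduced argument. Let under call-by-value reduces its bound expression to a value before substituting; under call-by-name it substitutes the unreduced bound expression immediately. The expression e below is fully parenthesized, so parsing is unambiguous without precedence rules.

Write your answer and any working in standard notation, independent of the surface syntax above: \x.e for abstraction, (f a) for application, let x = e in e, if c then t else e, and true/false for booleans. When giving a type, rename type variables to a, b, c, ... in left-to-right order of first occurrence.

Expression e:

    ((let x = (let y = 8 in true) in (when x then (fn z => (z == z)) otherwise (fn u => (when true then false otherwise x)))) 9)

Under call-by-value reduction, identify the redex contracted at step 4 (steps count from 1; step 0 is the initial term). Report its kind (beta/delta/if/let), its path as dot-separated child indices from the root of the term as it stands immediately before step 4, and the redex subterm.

Answer: beta at root : ((\z.(z == z)) 9)

Working:
step 0: ((let x = (let y = 8 in true) in (if x then (\z.(z == z)) else (\u.(if true then false else x)))) 9)
step 1: [let@0.0] ((let x = true in (if x then (\z.(z == z)) else (\u.(if true then false else x)))) 9)
step 2: [let@0] ((if true then (\z.(z == z)) else (\u.(if true then false else true))) 9)
step 3: [if@0] ((\z.(z == z)) 9)
step 4: [beta@root] (9 == 9)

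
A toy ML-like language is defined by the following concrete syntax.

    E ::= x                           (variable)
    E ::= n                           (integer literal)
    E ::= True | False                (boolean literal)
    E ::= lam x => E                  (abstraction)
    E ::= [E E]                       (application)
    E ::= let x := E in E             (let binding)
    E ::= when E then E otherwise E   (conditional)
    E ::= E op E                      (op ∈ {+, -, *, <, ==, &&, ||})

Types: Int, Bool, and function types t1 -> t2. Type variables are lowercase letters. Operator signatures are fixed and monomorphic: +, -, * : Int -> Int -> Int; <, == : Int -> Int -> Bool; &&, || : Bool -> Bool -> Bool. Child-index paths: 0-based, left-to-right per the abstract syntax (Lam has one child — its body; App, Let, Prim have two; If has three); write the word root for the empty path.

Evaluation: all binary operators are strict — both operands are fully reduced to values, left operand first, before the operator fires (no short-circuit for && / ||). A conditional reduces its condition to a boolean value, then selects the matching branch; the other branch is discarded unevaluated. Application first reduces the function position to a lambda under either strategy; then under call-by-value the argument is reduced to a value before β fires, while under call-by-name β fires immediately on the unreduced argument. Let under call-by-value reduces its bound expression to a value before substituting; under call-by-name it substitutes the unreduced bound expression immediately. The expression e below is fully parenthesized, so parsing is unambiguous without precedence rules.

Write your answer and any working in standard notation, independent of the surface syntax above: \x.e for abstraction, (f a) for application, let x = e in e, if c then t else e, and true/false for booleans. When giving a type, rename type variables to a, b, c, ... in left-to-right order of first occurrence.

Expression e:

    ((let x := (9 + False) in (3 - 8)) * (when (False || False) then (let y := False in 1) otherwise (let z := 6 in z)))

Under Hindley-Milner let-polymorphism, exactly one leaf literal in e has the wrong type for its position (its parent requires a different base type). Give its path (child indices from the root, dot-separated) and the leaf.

Answer: 0.0.1 : false

Trace:
  unify Int ~ Int
  unify Bool ~ Int
  FAIL: mismatch Bool ~ Int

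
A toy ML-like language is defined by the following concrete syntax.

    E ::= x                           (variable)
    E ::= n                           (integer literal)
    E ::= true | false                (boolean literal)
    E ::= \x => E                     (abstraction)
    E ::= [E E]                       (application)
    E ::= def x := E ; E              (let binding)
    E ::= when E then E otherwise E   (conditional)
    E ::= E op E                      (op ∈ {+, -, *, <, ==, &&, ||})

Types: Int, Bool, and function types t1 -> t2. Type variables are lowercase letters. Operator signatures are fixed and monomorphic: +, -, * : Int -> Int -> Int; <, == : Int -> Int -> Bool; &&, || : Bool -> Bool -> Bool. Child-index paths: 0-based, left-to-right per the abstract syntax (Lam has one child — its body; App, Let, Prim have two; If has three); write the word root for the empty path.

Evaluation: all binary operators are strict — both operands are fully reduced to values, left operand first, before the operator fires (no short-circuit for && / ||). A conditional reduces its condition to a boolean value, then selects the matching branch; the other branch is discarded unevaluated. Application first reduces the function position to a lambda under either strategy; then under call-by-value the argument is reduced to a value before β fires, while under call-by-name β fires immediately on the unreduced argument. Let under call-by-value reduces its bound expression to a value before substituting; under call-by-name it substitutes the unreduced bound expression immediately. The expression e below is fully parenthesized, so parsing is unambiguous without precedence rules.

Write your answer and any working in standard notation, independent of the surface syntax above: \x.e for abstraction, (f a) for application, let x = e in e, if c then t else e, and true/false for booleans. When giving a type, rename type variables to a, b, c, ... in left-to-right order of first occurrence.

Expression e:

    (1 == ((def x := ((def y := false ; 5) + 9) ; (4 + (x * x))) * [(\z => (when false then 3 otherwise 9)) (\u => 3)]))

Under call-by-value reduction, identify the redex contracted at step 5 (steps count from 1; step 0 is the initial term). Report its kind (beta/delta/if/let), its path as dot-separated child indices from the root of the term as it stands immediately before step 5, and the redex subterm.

Trace:
step 0: (1 == ((let x = ((let y = false in 5) + 9) in (4 + (x * x))) * ((\z.(if false then 3 else 9)) (\u.3))))
step 1: [let@1.0.0.0] (1 == ((let x = (5 + 9) in (4 + (x * x))) * ((\z.(if false then 3 else 9)) (\u.3))))
step 2: [delta@1.0.0] (1 == ((let x = 14 in (4 + (x * x))) * ((\z.(if false then 3 else 9)) (\u.3))))
step 3: [let@1.0] (1 == ((4 + (14 * 14)) * ((\z.(if false then 3 else 9)) (\u.3))))
step 4: [delta@1.0.1] (1 == ((4 + 196) * ((\z.(if false then 3 else 9)) (\u.3))))
step 5: [delta@1.0] (1 == (200 * ((\z.(if false then 3 else 9)) (\u.3))))

Answer: delta at 1.0 : (4 + 196)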